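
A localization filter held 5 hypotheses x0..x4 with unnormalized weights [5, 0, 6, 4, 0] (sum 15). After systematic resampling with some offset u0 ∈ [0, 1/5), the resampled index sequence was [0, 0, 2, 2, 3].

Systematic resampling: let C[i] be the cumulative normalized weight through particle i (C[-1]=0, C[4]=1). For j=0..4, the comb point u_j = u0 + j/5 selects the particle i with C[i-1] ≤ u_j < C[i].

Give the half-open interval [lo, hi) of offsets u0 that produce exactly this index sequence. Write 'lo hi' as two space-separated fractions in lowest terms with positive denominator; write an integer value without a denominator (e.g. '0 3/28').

0 2/15

C = [1/3, 1/3, 11/15, 1, 1]
j=0 picked index 0: u0 ∈ [0, 1/3)
j=1 picked index 0: u0 ∈ [-1/5, 2/15)
j=2 picked index 2: u0 ∈ [-1/15, 1/3)
j=3 picked index 2: u0 ∈ [-4/15, 2/15)
j=4 picked index 3: u0 ∈ [-1/15, 1/5)
intersection: [0, 2/15)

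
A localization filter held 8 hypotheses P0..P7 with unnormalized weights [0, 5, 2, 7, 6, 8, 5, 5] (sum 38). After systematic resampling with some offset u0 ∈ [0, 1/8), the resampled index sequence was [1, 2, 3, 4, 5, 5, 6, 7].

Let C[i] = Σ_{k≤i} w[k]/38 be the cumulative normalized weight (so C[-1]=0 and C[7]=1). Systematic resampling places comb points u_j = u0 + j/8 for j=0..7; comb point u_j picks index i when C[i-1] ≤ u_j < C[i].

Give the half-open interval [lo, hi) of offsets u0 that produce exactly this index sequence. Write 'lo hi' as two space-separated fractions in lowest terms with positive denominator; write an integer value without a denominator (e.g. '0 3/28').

C = [0, 5/38, 7/38, 7/19, 10/19, 14/19, 33/38, 1]
j=0 picked index 1: u0 ∈ [0, 5/38)
j=1 picked index 2: u0 ∈ [1/152, 9/152)
j=2 picked index 3: u0 ∈ [-5/76, 9/76)
j=3 picked index 4: u0 ∈ [-1/152, 23/152)
j=4 picked index 5: u0 ∈ [1/38, 9/38)
j=5 picked index 5: u0 ∈ [-15/152, 17/152)
j=6 picked index 6: u0 ∈ [-1/76, 9/76)
j=7 picked index 7: u0 ∈ [-1/152, 1/8)
intersection: [1/38, 9/152)

1/38 9/152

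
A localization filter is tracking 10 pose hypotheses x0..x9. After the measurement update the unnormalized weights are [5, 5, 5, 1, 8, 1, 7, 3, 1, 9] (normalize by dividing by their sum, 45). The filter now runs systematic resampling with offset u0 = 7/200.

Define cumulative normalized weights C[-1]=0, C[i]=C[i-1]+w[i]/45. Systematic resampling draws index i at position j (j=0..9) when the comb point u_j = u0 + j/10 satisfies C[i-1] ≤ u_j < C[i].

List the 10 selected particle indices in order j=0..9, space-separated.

0 1 2 3 4 5 6 7 9 9

C = [1/9, 2/9, 1/3, 16/45, 8/15, 5/9, 32/45, 7/9, 4/5, 1]
j=0: u_0=7/200 ∈ [0, 1/9) → index 0
j=1: u_1=27/200 ∈ [1/9, 2/9) → index 1
j=2: u_2=47/200 ∈ [2/9, 1/3) → index 2
j=3: u_3=67/200 ∈ [1/3, 16/45) → index 3
j=4: u_4=87/200 ∈ [16/45, 8/15) → index 4
j=5: u_5=107/200 ∈ [8/15, 5/9) → index 5
j=6: u_6=127/200 ∈ [5/9, 32/45) → index 6
j=7: u_7=147/200 ∈ [32/45, 7/9) → index 7
j=8: u_8=167/200 ∈ [4/5, 1) → index 9
j=9: u_9=187/200 ∈ [4/5, 1) → index 9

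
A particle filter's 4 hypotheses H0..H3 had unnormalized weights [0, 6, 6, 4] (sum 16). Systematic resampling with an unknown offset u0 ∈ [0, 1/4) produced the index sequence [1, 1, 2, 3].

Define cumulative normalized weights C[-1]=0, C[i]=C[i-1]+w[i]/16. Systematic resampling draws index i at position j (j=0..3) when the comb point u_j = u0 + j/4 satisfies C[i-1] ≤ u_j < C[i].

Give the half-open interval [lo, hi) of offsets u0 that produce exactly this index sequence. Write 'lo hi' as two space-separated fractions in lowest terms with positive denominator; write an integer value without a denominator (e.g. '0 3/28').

C = [0, 3/8, 3/4, 1]
j=0 picked index 1: u0 ∈ [0, 3/8)
j=1 picked index 1: u0 ∈ [-1/4, 1/8)
j=2 picked index 2: u0 ∈ [-1/8, 1/4)
j=3 picked index 3: u0 ∈ [0, 1/4)
intersection: [0, 1/8)

0 1/8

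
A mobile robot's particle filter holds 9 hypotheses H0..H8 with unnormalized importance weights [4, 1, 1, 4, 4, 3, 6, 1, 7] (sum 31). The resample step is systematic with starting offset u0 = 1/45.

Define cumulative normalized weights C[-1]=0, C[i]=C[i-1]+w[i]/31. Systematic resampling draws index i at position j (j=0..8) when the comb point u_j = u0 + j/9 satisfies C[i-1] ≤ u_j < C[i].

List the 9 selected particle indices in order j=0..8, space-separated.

0 1 3 4 5 6 6 8 8

C = [4/31, 5/31, 6/31, 10/31, 14/31, 17/31, 23/31, 24/31, 1]
j=0: u_0=1/45 ∈ [0, 4/31) → index 0
j=1: u_1=2/15 ∈ [4/31, 5/31) → index 1
j=2: u_2=11/45 ∈ [6/31, 10/31) → index 3
j=3: u_3=16/45 ∈ [10/31, 14/31) → index 4
j=4: u_4=7/15 ∈ [14/31, 17/31) → index 5
j=5: u_5=26/45 ∈ [17/31, 23/31) → index 6
j=6: u_6=31/45 ∈ [17/31, 23/31) → index 6
j=7: u_7=4/5 ∈ [24/31, 1) → index 8
j=8: u_8=41/45 ∈ [24/31, 1) → index 8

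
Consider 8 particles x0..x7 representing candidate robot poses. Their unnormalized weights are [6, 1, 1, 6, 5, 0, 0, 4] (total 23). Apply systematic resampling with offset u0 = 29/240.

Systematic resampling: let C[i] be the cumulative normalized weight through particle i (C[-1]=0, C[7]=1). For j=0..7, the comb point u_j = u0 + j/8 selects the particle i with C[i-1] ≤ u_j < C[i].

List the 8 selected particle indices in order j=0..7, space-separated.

0 0 3 3 4 4 7 7

C = [6/23, 7/23, 8/23, 14/23, 19/23, 19/23, 19/23, 1]
j=0: u_0=29/240 ∈ [0, 6/23) → index 0
j=1: u_1=59/240 ∈ [0, 6/23) → index 0
j=2: u_2=89/240 ∈ [8/23, 14/23) → index 3
j=3: u_3=119/240 ∈ [8/23, 14/23) → index 3
j=4: u_4=149/240 ∈ [14/23, 19/23) → index 4
j=5: u_5=179/240 ∈ [14/23, 19/23) → index 4
j=6: u_6=209/240 ∈ [19/23, 1) → index 7
j=7: u_7=239/240 ∈ [19/23, 1) → index 7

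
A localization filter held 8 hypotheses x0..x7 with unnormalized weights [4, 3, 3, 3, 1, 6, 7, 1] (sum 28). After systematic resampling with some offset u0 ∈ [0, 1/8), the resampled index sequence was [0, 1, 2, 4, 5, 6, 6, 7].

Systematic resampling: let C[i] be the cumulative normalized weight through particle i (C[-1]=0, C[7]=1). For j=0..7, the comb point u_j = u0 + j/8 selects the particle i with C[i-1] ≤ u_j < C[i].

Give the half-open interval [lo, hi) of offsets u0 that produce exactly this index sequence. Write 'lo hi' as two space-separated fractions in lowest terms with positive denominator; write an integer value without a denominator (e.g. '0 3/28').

5/56 3/28

C = [1/7, 1/4, 5/14, 13/28, 1/2, 5/7, 27/28, 1]
j=0 picked index 0: u0 ∈ [0, 1/7)
j=1 picked index 1: u0 ∈ [1/56, 1/8)
j=2 picked index 2: u0 ∈ [0, 3/28)
j=3 picked index 4: u0 ∈ [5/56, 1/8)
j=4 picked index 5: u0 ∈ [0, 3/14)
j=5 picked index 6: u0 ∈ [5/56, 19/56)
j=6 picked index 6: u0 ∈ [-1/28, 3/14)
j=7 picked index 7: u0 ∈ [5/56, 1/8)
intersection: [5/56, 3/28)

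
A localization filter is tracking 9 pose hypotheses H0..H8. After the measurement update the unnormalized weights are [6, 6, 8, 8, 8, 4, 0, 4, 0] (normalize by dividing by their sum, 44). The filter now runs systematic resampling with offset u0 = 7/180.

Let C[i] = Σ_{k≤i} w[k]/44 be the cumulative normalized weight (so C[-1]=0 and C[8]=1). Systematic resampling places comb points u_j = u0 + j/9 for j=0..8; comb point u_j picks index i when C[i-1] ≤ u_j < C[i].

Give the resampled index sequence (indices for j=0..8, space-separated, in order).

0 1 1 2 3 3 4 4 7

C = [3/22, 3/11, 5/11, 7/11, 9/11, 10/11, 10/11, 1, 1]
j=0: u_0=7/180 ∈ [0, 3/22) → index 0
j=1: u_1=3/20 ∈ [3/22, 3/11) → index 1
j=2: u_2=47/180 ∈ [3/22, 3/11) → index 1
j=3: u_3=67/180 ∈ [3/11, 5/11) → index 2
j=4: u_4=29/60 ∈ [5/11, 7/11) → index 3
j=5: u_5=107/180 ∈ [5/11, 7/11) → index 3
j=6: u_6=127/180 ∈ [7/11, 9/11) → index 4
j=7: u_7=49/60 ∈ [7/11, 9/11) → index 4
j=8: u_8=167/180 ∈ [10/11, 1) → index 7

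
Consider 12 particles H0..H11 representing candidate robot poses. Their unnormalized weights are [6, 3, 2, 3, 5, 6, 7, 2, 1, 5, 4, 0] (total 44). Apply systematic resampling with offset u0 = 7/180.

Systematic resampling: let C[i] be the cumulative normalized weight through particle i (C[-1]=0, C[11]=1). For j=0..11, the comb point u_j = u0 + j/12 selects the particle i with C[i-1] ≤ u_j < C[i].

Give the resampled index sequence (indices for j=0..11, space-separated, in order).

C = [3/22, 9/44, 1/4, 7/22, 19/44, 25/44, 8/11, 17/22, 35/44, 10/11, 1, 1]
j=0: u_0=7/180 ∈ [0, 3/22) → index 0
j=1: u_1=11/90 ∈ [0, 3/22) → index 0
j=2: u_2=37/180 ∈ [9/44, 1/4) → index 2
j=3: u_3=13/45 ∈ [1/4, 7/22) → index 3
j=4: u_4=67/180 ∈ [7/22, 19/44) → index 4
j=5: u_5=41/90 ∈ [19/44, 25/44) → index 5
j=6: u_6=97/180 ∈ [19/44, 25/44) → index 5
j=7: u_7=28/45 ∈ [25/44, 8/11) → index 6
j=8: u_8=127/180 ∈ [25/44, 8/11) → index 6
j=9: u_9=71/90 ∈ [17/22, 35/44) → index 8
j=10: u_10=157/180 ∈ [35/44, 10/11) → index 9
j=11: u_11=43/45 ∈ [10/11, 1) → index 10

0 0 2 3 4 5 5 6 6 8 9 10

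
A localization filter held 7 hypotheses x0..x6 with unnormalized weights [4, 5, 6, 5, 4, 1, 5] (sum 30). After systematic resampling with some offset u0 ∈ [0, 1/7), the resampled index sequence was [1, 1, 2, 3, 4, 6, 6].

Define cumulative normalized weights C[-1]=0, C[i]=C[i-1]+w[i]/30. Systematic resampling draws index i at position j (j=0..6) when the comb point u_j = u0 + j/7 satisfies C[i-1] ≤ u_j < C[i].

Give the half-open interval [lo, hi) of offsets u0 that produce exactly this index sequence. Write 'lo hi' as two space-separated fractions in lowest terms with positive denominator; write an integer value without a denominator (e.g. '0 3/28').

2/15 1/7

C = [2/15, 3/10, 1/2, 2/3, 4/5, 5/6, 1]
j=0 picked index 1: u0 ∈ [2/15, 3/10)
j=1 picked index 1: u0 ∈ [-1/105, 11/70)
j=2 picked index 2: u0 ∈ [1/70, 3/14)
j=3 picked index 3: u0 ∈ [1/14, 5/21)
j=4 picked index 4: u0 ∈ [2/21, 8/35)
j=5 picked index 6: u0 ∈ [5/42, 2/7)
j=6 picked index 6: u0 ∈ [-1/42, 1/7)
intersection: [2/15, 1/7)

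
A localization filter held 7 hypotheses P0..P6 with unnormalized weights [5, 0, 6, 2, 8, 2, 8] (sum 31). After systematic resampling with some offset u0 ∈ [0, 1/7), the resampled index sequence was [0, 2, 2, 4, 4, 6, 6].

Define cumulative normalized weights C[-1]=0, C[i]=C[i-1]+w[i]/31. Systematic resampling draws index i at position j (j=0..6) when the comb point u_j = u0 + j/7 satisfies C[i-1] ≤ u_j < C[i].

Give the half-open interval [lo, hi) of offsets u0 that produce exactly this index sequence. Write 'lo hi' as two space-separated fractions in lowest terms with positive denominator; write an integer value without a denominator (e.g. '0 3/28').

C = [5/31, 5/31, 11/31, 13/31, 21/31, 23/31, 1]
j=0 picked index 0: u0 ∈ [0, 5/31)
j=1 picked index 2: u0 ∈ [4/217, 46/217)
j=2 picked index 2: u0 ∈ [-27/217, 15/217)
j=3 picked index 4: u0 ∈ [-2/217, 54/217)
j=4 picked index 4: u0 ∈ [-33/217, 23/217)
j=5 picked index 6: u0 ∈ [6/217, 2/7)
j=6 picked index 6: u0 ∈ [-25/217, 1/7)
intersection: [6/217, 15/217)

6/217 15/217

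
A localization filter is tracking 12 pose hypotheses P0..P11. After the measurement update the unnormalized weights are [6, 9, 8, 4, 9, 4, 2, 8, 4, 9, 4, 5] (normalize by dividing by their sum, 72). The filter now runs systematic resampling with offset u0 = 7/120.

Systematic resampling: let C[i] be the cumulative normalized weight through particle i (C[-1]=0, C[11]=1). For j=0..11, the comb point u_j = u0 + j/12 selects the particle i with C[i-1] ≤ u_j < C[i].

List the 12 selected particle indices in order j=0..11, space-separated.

C = [1/12, 5/24, 23/72, 3/8, 1/2, 5/9, 7/12, 25/36, 3/4, 7/8, 67/72, 1]
j=0: u_0=7/120 ∈ [0, 1/12) → index 0
j=1: u_1=17/120 ∈ [1/12, 5/24) → index 1
j=2: u_2=9/40 ∈ [5/24, 23/72) → index 2
j=3: u_3=37/120 ∈ [5/24, 23/72) → index 2
j=4: u_4=47/120 ∈ [3/8, 1/2) → index 4
j=5: u_5=19/40 ∈ [3/8, 1/2) → index 4
j=6: u_6=67/120 ∈ [5/9, 7/12) → index 6
j=7: u_7=77/120 ∈ [7/12, 25/36) → index 7
j=8: u_8=29/40 ∈ [25/36, 3/4) → index 8
j=9: u_9=97/120 ∈ [3/4, 7/8) → index 9
j=10: u_10=107/120 ∈ [7/8, 67/72) → index 10
j=11: u_11=39/40 ∈ [67/72, 1) → index 11

0 1 2 2 4 4 6 7 8 9 10 11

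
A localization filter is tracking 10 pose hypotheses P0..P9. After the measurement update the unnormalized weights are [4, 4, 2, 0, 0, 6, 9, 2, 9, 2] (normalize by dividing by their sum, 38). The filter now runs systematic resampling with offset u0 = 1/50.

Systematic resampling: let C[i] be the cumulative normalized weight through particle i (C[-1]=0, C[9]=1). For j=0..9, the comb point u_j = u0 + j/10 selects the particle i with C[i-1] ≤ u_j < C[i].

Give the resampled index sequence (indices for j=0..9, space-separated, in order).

C = [2/19, 4/19, 5/19, 5/19, 5/19, 8/19, 25/38, 27/38, 18/19, 1]
j=0: u_0=1/50 ∈ [0, 2/19) → index 0
j=1: u_1=3/25 ∈ [2/19, 4/19) → index 1
j=2: u_2=11/50 ∈ [4/19, 5/19) → index 2
j=3: u_3=8/25 ∈ [5/19, 8/19) → index 5
j=4: u_4=21/50 ∈ [5/19, 8/19) → index 5
j=5: u_5=13/25 ∈ [8/19, 25/38) → index 6
j=6: u_6=31/50 ∈ [8/19, 25/38) → index 6
j=7: u_7=18/25 ∈ [27/38, 18/19) → index 8
j=8: u_8=41/50 ∈ [27/38, 18/19) → index 8
j=9: u_9=23/25 ∈ [27/38, 18/19) → index 8

0 1 2 5 5 6 6 8 8 8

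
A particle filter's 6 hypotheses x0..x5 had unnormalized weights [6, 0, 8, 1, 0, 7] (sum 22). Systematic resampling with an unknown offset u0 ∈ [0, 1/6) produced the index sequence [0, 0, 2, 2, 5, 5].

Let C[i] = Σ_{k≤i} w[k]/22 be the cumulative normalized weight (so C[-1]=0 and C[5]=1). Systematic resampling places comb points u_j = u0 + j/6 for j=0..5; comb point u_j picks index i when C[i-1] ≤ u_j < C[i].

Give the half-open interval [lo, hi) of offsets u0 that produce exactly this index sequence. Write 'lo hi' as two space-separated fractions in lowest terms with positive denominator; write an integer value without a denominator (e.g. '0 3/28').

1/66 7/66

C = [3/11, 3/11, 7/11, 15/22, 15/22, 1]
j=0 picked index 0: u0 ∈ [0, 3/11)
j=1 picked index 0: u0 ∈ [-1/6, 7/66)
j=2 picked index 2: u0 ∈ [-2/33, 10/33)
j=3 picked index 2: u0 ∈ [-5/22, 3/22)
j=4 picked index 5: u0 ∈ [1/66, 1/3)
j=5 picked index 5: u0 ∈ [-5/33, 1/6)
intersection: [1/66, 7/66)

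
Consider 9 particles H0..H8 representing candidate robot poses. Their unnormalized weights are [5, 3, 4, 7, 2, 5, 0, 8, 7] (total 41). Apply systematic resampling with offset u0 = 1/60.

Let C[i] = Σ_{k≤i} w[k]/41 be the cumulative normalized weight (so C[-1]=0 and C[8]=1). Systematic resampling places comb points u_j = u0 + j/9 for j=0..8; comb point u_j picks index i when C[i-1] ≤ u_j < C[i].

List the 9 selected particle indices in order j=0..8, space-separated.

0 1 2 3 3 5 7 7 8

C = [5/41, 8/41, 12/41, 19/41, 21/41, 26/41, 26/41, 34/41, 1]
j=0: u_0=1/60 ∈ [0, 5/41) → index 0
j=1: u_1=23/180 ∈ [5/41, 8/41) → index 1
j=2: u_2=43/180 ∈ [8/41, 12/41) → index 2
j=3: u_3=7/20 ∈ [12/41, 19/41) → index 3
j=4: u_4=83/180 ∈ [12/41, 19/41) → index 3
j=5: u_5=103/180 ∈ [21/41, 26/41) → index 5
j=6: u_6=41/60 ∈ [26/41, 34/41) → index 7
j=7: u_7=143/180 ∈ [26/41, 34/41) → index 7
j=8: u_8=163/180 ∈ [34/41, 1) → index 8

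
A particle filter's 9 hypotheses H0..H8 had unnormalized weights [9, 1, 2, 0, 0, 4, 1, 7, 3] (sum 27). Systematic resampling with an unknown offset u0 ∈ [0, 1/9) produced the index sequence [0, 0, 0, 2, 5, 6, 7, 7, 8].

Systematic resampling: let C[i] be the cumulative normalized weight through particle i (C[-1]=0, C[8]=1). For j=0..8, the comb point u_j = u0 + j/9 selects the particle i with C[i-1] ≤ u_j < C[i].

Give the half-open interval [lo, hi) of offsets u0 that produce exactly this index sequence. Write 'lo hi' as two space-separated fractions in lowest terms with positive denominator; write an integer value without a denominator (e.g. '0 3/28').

C = [1/3, 10/27, 4/9, 4/9, 4/9, 16/27, 17/27, 8/9, 1]
j=0 picked index 0: u0 ∈ [0, 1/3)
j=1 picked index 0: u0 ∈ [-1/9, 2/9)
j=2 picked index 0: u0 ∈ [-2/9, 1/9)
j=3 picked index 2: u0 ∈ [1/27, 1/9)
j=4 picked index 5: u0 ∈ [0, 4/27)
j=5 picked index 6: u0 ∈ [1/27, 2/27)
j=6 picked index 7: u0 ∈ [-1/27, 2/9)
j=7 picked index 7: u0 ∈ [-4/27, 1/9)
j=8 picked index 8: u0 ∈ [0, 1/9)
intersection: [1/27, 2/27)

1/27 2/27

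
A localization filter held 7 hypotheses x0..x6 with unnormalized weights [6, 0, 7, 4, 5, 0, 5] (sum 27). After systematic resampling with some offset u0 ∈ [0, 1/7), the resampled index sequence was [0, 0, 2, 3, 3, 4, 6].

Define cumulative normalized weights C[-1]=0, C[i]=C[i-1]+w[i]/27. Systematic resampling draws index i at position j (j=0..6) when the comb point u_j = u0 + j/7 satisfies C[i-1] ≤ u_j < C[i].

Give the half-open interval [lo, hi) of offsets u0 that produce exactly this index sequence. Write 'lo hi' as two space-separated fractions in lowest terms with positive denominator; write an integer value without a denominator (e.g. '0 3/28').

C = [2/9, 2/9, 13/27, 17/27, 22/27, 22/27, 1]
j=0 picked index 0: u0 ∈ [0, 2/9)
j=1 picked index 0: u0 ∈ [-1/7, 5/63)
j=2 picked index 2: u0 ∈ [-4/63, 37/189)
j=3 picked index 3: u0 ∈ [10/189, 38/189)
j=4 picked index 3: u0 ∈ [-17/189, 11/189)
j=5 picked index 4: u0 ∈ [-16/189, 19/189)
j=6 picked index 6: u0 ∈ [-8/189, 1/7)
intersection: [10/189, 11/189)

10/189 11/189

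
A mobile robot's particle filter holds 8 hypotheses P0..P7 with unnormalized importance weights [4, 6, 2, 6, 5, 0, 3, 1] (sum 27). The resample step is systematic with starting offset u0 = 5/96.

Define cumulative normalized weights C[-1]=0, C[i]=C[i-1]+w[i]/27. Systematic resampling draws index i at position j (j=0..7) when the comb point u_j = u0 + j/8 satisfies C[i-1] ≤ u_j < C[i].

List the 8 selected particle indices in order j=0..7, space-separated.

C = [4/27, 10/27, 4/9, 2/3, 23/27, 23/27, 26/27, 1]
j=0: u_0=5/96 ∈ [0, 4/27) → index 0
j=1: u_1=17/96 ∈ [4/27, 10/27) → index 1
j=2: u_2=29/96 ∈ [4/27, 10/27) → index 1
j=3: u_3=41/96 ∈ [10/27, 4/9) → index 2
j=4: u_4=53/96 ∈ [4/9, 2/3) → index 3
j=5: u_5=65/96 ∈ [2/3, 23/27) → index 4
j=6: u_6=77/96 ∈ [2/3, 23/27) → index 4
j=7: u_7=89/96 ∈ [23/27, 26/27) → index 6

0 1 1 2 3 4 4 6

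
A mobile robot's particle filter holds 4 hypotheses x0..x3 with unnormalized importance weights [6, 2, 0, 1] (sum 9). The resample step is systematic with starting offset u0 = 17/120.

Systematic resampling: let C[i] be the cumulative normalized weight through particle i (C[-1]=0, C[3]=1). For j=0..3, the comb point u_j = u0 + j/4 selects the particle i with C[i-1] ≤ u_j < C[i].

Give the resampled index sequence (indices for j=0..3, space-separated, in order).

0 0 0 3

C = [2/3, 8/9, 8/9, 1]
j=0: u_0=17/120 ∈ [0, 2/3) → index 0
j=1: u_1=47/120 ∈ [0, 2/3) → index 0
j=2: u_2=77/120 ∈ [0, 2/3) → index 0
j=3: u_3=107/120 ∈ [8/9, 1) → index 3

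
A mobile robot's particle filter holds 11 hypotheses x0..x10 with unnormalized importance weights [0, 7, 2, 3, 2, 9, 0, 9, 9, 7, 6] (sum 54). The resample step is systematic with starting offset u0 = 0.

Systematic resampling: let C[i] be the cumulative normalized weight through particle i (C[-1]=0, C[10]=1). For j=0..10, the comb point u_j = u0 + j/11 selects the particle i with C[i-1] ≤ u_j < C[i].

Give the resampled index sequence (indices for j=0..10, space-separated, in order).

1 1 3 5 5 7 7 8 8 9 10

C = [0, 7/54, 1/6, 2/9, 7/27, 23/54, 23/54, 16/27, 41/54, 8/9, 1]
j=0: u_0=0 ∈ [0, 7/54) → index 1
j=1: u_1=1/11 ∈ [0, 7/54) → index 1
j=2: u_2=2/11 ∈ [1/6, 2/9) → index 3
j=3: u_3=3/11 ∈ [7/27, 23/54) → index 5
j=4: u_4=4/11 ∈ [7/27, 23/54) → index 5
j=5: u_5=5/11 ∈ [23/54, 16/27) → index 7
j=6: u_6=6/11 ∈ [23/54, 16/27) → index 7
j=7: u_7=7/11 ∈ [16/27, 41/54) → index 8
j=8: u_8=8/11 ∈ [16/27, 41/54) → index 8
j=9: u_9=9/11 ∈ [41/54, 8/9) → index 9
j=10: u_10=10/11 ∈ [8/9, 1) → index 10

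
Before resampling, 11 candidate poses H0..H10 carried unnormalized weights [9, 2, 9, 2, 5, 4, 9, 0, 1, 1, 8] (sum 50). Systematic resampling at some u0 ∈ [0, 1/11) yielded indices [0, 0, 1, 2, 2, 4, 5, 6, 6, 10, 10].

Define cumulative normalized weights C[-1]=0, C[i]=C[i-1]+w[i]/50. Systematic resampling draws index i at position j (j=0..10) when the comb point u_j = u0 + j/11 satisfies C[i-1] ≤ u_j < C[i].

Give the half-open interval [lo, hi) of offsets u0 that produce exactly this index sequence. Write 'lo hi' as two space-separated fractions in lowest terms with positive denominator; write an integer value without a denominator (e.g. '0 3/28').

C = [9/50, 11/50, 2/5, 11/25, 27/50, 31/50, 4/5, 4/5, 41/50, 21/25, 1]
j=0 picked index 0: u0 ∈ [0, 9/50)
j=1 picked index 0: u0 ∈ [-1/11, 49/550)
j=2 picked index 1: u0 ∈ [-1/550, 21/550)
j=3 picked index 2: u0 ∈ [-29/550, 7/55)
j=4 picked index 2: u0 ∈ [-79/550, 2/55)
j=5 picked index 4: u0 ∈ [-4/275, 47/550)
j=6 picked index 5: u0 ∈ [-3/550, 41/550)
j=7 picked index 6: u0 ∈ [-9/550, 9/55)
j=8 picked index 6: u0 ∈ [-59/550, 4/55)
j=9 picked index 10: u0 ∈ [6/275, 2/11)
j=10 picked index 10: u0 ∈ [-19/275, 1/11)
intersection: [6/275, 2/55)

6/275 2/55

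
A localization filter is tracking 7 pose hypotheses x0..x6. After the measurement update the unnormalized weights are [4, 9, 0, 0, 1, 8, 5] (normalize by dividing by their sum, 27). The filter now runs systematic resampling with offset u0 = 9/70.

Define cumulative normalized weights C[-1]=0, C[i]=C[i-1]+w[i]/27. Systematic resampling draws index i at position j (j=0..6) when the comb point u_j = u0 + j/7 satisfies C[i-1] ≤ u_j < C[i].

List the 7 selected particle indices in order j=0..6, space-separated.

0 1 1 5 5 6 6

C = [4/27, 13/27, 13/27, 13/27, 14/27, 22/27, 1]
j=0: u_0=9/70 ∈ [0, 4/27) → index 0
j=1: u_1=19/70 ∈ [4/27, 13/27) → index 1
j=2: u_2=29/70 ∈ [4/27, 13/27) → index 1
j=3: u_3=39/70 ∈ [14/27, 22/27) → index 5
j=4: u_4=7/10 ∈ [14/27, 22/27) → index 5
j=5: u_5=59/70 ∈ [22/27, 1) → index 6
j=6: u_6=69/70 ∈ [22/27, 1) → index 6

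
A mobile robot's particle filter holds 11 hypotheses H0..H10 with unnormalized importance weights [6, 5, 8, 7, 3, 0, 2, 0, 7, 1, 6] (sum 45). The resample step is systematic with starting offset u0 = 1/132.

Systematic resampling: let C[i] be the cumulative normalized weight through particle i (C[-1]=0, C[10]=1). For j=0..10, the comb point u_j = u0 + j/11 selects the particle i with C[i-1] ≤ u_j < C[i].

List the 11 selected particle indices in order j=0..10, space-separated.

0 0 1 2 2 3 3 4 8 8 10

C = [2/15, 11/45, 19/45, 26/45, 29/45, 29/45, 31/45, 31/45, 38/45, 13/15, 1]
j=0: u_0=1/132 ∈ [0, 2/15) → index 0
j=1: u_1=13/132 ∈ [0, 2/15) → index 0
j=2: u_2=25/132 ∈ [2/15, 11/45) → index 1
j=3: u_3=37/132 ∈ [11/45, 19/45) → index 2
j=4: u_4=49/132 ∈ [11/45, 19/45) → index 2
j=5: u_5=61/132 ∈ [19/45, 26/45) → index 3
j=6: u_6=73/132 ∈ [19/45, 26/45) → index 3
j=7: u_7=85/132 ∈ [26/45, 29/45) → index 4
j=8: u_8=97/132 ∈ [31/45, 38/45) → index 8
j=9: u_9=109/132 ∈ [31/45, 38/45) → index 8
j=10: u_10=11/12 ∈ [13/15, 1) → index 10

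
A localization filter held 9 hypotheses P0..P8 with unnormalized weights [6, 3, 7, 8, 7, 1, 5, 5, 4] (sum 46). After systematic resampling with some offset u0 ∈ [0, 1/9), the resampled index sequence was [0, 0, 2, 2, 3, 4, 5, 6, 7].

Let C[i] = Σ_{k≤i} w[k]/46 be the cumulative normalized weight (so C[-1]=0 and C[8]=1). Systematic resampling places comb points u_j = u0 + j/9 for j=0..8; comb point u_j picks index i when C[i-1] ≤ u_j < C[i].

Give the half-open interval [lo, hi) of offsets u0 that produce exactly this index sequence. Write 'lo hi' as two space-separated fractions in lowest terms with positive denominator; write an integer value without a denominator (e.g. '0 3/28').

C = [3/23, 9/46, 8/23, 12/23, 31/46, 16/23, 37/46, 21/23, 1]
j=0 picked index 0: u0 ∈ [0, 3/23)
j=1 picked index 0: u0 ∈ [-1/9, 4/207)
j=2 picked index 2: u0 ∈ [-11/414, 26/207)
j=3 picked index 2: u0 ∈ [-19/138, 1/69)
j=4 picked index 3: u0 ∈ [-20/207, 16/207)
j=5 picked index 4: u0 ∈ [-7/207, 49/414)
j=6 picked index 5: u0 ∈ [1/138, 2/69)
j=7 picked index 6: u0 ∈ [-17/207, 11/414)
j=8 picked index 7: u0 ∈ [-35/414, 5/207)
intersection: [1/138, 1/69)

1/138 1/69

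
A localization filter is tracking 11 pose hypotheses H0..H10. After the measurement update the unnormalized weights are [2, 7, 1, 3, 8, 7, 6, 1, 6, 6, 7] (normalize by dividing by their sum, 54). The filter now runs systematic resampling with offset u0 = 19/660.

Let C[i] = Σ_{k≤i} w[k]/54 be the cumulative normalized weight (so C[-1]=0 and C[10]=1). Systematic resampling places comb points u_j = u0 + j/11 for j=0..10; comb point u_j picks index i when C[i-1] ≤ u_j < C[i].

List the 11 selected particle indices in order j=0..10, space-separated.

0 1 3 4 5 5 6 8 8 9 10

C = [1/27, 1/6, 5/27, 13/54, 7/18, 14/27, 17/27, 35/54, 41/54, 47/54, 1]
j=0: u_0=19/660 ∈ [0, 1/27) → index 0
j=1: u_1=79/660 ∈ [1/27, 1/6) → index 1
j=2: u_2=139/660 ∈ [5/27, 13/54) → index 3
j=3: u_3=199/660 ∈ [13/54, 7/18) → index 4
j=4: u_4=259/660 ∈ [7/18, 14/27) → index 5
j=5: u_5=29/60 ∈ [7/18, 14/27) → index 5
j=6: u_6=379/660 ∈ [14/27, 17/27) → index 6
j=7: u_7=439/660 ∈ [35/54, 41/54) → index 8
j=8: u_8=499/660 ∈ [35/54, 41/54) → index 8
j=9: u_9=559/660 ∈ [41/54, 47/54) → index 9
j=10: u_10=619/660 ∈ [47/54, 1) → index 10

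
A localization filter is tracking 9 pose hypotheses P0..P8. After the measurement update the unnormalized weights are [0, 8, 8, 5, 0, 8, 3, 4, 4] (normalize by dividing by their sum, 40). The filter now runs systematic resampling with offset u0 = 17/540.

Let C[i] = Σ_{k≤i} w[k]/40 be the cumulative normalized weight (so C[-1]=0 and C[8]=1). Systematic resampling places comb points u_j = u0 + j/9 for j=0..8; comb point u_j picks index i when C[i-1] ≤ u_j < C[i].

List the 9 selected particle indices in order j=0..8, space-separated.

1 1 2 2 3 5 5 7 8

C = [0, 1/5, 2/5, 21/40, 21/40, 29/40, 4/5, 9/10, 1]
j=0: u_0=17/540 ∈ [0, 1/5) → index 1
j=1: u_1=77/540 ∈ [0, 1/5) → index 1
j=2: u_2=137/540 ∈ [1/5, 2/5) → index 2
j=3: u_3=197/540 ∈ [1/5, 2/5) → index 2
j=4: u_4=257/540 ∈ [2/5, 21/40) → index 3
j=5: u_5=317/540 ∈ [21/40, 29/40) → index 5
j=6: u_6=377/540 ∈ [21/40, 29/40) → index 5
j=7: u_7=437/540 ∈ [4/5, 9/10) → index 7
j=8: u_8=497/540 ∈ [9/10, 1) → index 8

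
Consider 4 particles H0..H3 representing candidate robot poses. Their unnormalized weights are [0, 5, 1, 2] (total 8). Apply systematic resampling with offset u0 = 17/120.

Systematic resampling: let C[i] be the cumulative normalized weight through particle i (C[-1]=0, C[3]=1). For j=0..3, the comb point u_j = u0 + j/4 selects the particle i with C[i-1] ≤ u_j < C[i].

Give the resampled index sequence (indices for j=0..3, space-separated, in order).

C = [0, 5/8, 3/4, 1]
j=0: u_0=17/120 ∈ [0, 5/8) → index 1
j=1: u_1=47/120 ∈ [0, 5/8) → index 1
j=2: u_2=77/120 ∈ [5/8, 3/4) → index 2
j=3: u_3=107/120 ∈ [3/4, 1) → index 3

1 1 2 3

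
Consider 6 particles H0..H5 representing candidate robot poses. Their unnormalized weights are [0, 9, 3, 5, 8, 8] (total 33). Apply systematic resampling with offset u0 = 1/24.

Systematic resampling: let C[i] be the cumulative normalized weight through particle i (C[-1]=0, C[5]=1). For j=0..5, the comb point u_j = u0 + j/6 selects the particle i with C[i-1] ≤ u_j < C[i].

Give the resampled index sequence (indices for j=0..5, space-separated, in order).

1 1 3 4 4 5

C = [0, 3/11, 4/11, 17/33, 25/33, 1]
j=0: u_0=1/24 ∈ [0, 3/11) → index 1
j=1: u_1=5/24 ∈ [0, 3/11) → index 1
j=2: u_2=3/8 ∈ [4/11, 17/33) → index 3
j=3: u_3=13/24 ∈ [17/33, 25/33) → index 4
j=4: u_4=17/24 ∈ [17/33, 25/33) → index 4
j=5: u_5=7/8 ∈ [25/33, 1) → index 5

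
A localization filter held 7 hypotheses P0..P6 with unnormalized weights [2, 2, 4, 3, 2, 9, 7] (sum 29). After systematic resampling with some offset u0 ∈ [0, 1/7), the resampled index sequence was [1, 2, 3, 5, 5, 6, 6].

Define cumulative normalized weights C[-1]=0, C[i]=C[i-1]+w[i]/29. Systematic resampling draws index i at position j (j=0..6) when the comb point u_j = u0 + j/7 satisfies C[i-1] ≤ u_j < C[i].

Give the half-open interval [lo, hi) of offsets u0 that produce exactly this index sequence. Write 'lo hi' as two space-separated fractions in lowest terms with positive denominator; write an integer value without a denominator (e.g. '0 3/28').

C = [2/29, 4/29, 8/29, 11/29, 13/29, 22/29, 1]
j=0 picked index 1: u0 ∈ [2/29, 4/29)
j=1 picked index 2: u0 ∈ [-1/203, 27/203)
j=2 picked index 3: u0 ∈ [-2/203, 19/203)
j=3 picked index 5: u0 ∈ [4/203, 67/203)
j=4 picked index 5: u0 ∈ [-25/203, 38/203)
j=5 picked index 6: u0 ∈ [9/203, 2/7)
j=6 picked index 6: u0 ∈ [-20/203, 1/7)
intersection: [2/29, 19/203)

2/29 19/203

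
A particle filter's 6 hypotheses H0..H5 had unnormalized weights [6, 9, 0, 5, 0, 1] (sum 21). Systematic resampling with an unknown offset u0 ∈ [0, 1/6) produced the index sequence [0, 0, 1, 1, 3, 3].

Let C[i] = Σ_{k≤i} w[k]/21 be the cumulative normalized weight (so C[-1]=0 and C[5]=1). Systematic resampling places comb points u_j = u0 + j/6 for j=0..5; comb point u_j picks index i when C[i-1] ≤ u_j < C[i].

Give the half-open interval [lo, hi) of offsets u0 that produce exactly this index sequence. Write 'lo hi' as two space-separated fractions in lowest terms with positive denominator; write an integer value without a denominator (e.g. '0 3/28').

1/21 5/42

C = [2/7, 5/7, 5/7, 20/21, 20/21, 1]
j=0 picked index 0: u0 ∈ [0, 2/7)
j=1 picked index 0: u0 ∈ [-1/6, 5/42)
j=2 picked index 1: u0 ∈ [-1/21, 8/21)
j=3 picked index 1: u0 ∈ [-3/14, 3/14)
j=4 picked index 3: u0 ∈ [1/21, 2/7)
j=5 picked index 3: u0 ∈ [-5/42, 5/42)
intersection: [1/21, 5/42)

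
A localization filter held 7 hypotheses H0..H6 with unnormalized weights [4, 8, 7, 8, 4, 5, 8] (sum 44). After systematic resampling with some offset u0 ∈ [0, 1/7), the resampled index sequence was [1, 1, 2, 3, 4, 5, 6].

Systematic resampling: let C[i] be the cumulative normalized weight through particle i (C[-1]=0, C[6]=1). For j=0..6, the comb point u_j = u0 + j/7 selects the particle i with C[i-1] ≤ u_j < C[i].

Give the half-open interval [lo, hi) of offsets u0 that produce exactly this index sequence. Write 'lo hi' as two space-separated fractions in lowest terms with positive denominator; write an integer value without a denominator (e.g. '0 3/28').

C = [1/11, 3/11, 19/44, 27/44, 31/44, 9/11, 1]
j=0 picked index 1: u0 ∈ [1/11, 3/11)
j=1 picked index 1: u0 ∈ [-4/77, 10/77)
j=2 picked index 2: u0 ∈ [-1/77, 45/308)
j=3 picked index 3: u0 ∈ [1/308, 57/308)
j=4 picked index 4: u0 ∈ [13/308, 41/308)
j=5 picked index 5: u0 ∈ [-3/308, 8/77)
j=6 picked index 6: u0 ∈ [-3/77, 1/7)
intersection: [1/11, 8/77)

1/11 8/77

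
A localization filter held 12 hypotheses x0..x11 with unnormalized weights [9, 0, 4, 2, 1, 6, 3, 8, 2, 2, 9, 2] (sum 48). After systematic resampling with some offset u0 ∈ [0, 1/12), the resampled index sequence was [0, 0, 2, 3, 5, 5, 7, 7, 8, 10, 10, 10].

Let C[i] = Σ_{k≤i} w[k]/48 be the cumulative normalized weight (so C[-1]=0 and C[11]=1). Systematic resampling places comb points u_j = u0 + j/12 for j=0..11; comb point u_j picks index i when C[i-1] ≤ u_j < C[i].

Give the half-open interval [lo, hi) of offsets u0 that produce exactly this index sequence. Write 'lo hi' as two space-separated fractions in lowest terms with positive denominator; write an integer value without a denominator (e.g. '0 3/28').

C = [3/16, 3/16, 13/48, 5/16, 1/3, 11/24, 25/48, 11/16, 35/48, 37/48, 23/24, 1]
j=0 picked index 0: u0 ∈ [0, 3/16)
j=1 picked index 0: u0 ∈ [-1/12, 5/48)
j=2 picked index 2: u0 ∈ [1/48, 5/48)
j=3 picked index 3: u0 ∈ [1/48, 1/16)
j=4 picked index 5: u0 ∈ [0, 1/8)
j=5 picked index 5: u0 ∈ [-1/12, 1/24)
j=6 picked index 7: u0 ∈ [1/48, 3/16)
j=7 picked index 7: u0 ∈ [-1/16, 5/48)
j=8 picked index 8: u0 ∈ [1/48, 1/16)
j=9 picked index 10: u0 ∈ [1/48, 5/24)
j=10 picked index 10: u0 ∈ [-1/16, 1/8)
j=11 picked index 10: u0 ∈ [-7/48, 1/24)
intersection: [1/48, 1/24)

1/48 1/24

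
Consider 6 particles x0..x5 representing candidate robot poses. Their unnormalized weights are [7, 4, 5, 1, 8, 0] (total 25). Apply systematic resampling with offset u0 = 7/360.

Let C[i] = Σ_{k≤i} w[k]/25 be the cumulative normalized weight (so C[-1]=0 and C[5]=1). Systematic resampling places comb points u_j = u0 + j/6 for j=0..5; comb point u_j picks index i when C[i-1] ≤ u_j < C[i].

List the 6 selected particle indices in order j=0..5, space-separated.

C = [7/25, 11/25, 16/25, 17/25, 1, 1]
j=0: u_0=7/360 ∈ [0, 7/25) → index 0
j=1: u_1=67/360 ∈ [0, 7/25) → index 0
j=2: u_2=127/360 ∈ [7/25, 11/25) → index 1
j=3: u_3=187/360 ∈ [11/25, 16/25) → index 2
j=4: u_4=247/360 ∈ [17/25, 1) → index 4
j=5: u_5=307/360 ∈ [17/25, 1) → index 4

0 0 1 2 4 4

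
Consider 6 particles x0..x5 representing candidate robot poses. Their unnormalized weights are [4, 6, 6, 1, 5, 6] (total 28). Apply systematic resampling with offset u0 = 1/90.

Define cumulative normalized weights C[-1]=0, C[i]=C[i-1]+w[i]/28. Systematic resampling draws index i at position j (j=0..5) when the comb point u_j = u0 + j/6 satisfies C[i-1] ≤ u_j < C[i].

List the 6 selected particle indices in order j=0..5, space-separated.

C = [1/7, 5/14, 4/7, 17/28, 11/14, 1]
j=0: u_0=1/90 ∈ [0, 1/7) → index 0
j=1: u_1=8/45 ∈ [1/7, 5/14) → index 1
j=2: u_2=31/90 ∈ [1/7, 5/14) → index 1
j=3: u_3=23/45 ∈ [5/14, 4/7) → index 2
j=4: u_4=61/90 ∈ [17/28, 11/14) → index 4
j=5: u_5=38/45 ∈ [11/14, 1) → index 5

0 1 1 2 4 5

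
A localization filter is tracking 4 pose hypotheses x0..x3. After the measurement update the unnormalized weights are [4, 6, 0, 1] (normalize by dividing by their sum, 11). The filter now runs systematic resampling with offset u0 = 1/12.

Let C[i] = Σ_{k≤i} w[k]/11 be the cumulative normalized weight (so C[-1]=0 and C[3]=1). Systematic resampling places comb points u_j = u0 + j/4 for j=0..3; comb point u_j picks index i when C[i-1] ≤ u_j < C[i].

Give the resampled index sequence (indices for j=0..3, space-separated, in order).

0 0 1 1

C = [4/11, 10/11, 10/11, 1]
j=0: u_0=1/12 ∈ [0, 4/11) → index 0
j=1: u_1=1/3 ∈ [0, 4/11) → index 0
j=2: u_2=7/12 ∈ [4/11, 10/11) → index 1
j=3: u_3=5/6 ∈ [4/11, 10/11) → index 1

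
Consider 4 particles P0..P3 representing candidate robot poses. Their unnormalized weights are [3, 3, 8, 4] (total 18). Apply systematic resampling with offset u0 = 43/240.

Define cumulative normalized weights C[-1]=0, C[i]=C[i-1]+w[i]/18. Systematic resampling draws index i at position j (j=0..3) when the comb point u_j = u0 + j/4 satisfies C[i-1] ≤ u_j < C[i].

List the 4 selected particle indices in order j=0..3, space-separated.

1 2 2 3

C = [1/6, 1/3, 7/9, 1]
j=0: u_0=43/240 ∈ [1/6, 1/3) → index 1
j=1: u_1=103/240 ∈ [1/3, 7/9) → index 2
j=2: u_2=163/240 ∈ [1/3, 7/9) → index 2
j=3: u_3=223/240 ∈ [7/9, 1) → index 3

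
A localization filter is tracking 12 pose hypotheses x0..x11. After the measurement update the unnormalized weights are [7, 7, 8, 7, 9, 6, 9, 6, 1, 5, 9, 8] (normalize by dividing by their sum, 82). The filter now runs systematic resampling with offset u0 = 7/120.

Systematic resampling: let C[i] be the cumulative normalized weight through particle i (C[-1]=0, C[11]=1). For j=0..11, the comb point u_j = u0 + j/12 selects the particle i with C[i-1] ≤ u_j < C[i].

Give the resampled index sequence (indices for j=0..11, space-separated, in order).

0 1 2 3 4 5 6 6 8 10 10 11

C = [7/82, 7/41, 11/41, 29/82, 19/41, 22/41, 53/82, 59/82, 30/41, 65/82, 37/41, 1]
j=0: u_0=7/120 ∈ [0, 7/82) → index 0
j=1: u_1=17/120 ∈ [7/82, 7/41) → index 1
j=2: u_2=9/40 ∈ [7/41, 11/41) → index 2
j=3: u_3=37/120 ∈ [11/41, 29/82) → index 3
j=4: u_4=47/120 ∈ [29/82, 19/41) → index 4
j=5: u_5=19/40 ∈ [19/41, 22/41) → index 5
j=6: u_6=67/120 ∈ [22/41, 53/82) → index 6
j=7: u_7=77/120 ∈ [22/41, 53/82) → index 6
j=8: u_8=29/40 ∈ [59/82, 30/41) → index 8
j=9: u_9=97/120 ∈ [65/82, 37/41) → index 10
j=10: u_10=107/120 ∈ [65/82, 37/41) → index 10
j=11: u_11=39/40 ∈ [37/41, 1) → index 11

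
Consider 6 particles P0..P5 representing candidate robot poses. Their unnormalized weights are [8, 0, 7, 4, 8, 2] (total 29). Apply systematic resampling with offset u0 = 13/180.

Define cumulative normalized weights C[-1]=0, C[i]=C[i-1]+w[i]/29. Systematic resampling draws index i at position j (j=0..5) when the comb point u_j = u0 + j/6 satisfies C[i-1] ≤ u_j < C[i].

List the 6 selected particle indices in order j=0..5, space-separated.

C = [8/29, 8/29, 15/29, 19/29, 27/29, 1]
j=0: u_0=13/180 ∈ [0, 8/29) → index 0
j=1: u_1=43/180 ∈ [0, 8/29) → index 0
j=2: u_2=73/180 ∈ [8/29, 15/29) → index 2
j=3: u_3=103/180 ∈ [15/29, 19/29) → index 3
j=4: u_4=133/180 ∈ [19/29, 27/29) → index 4
j=5: u_5=163/180 ∈ [19/29, 27/29) → index 4

0 0 2 3 4 4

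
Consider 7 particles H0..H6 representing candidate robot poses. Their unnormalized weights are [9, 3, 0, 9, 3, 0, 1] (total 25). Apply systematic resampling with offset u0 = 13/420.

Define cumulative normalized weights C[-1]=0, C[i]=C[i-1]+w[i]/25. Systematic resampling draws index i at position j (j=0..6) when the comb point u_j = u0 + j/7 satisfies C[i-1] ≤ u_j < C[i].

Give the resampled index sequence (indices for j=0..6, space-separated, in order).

C = [9/25, 12/25, 12/25, 21/25, 24/25, 24/25, 1]
j=0: u_0=13/420 ∈ [0, 9/25) → index 0
j=1: u_1=73/420 ∈ [0, 9/25) → index 0
j=2: u_2=19/60 ∈ [0, 9/25) → index 0
j=3: u_3=193/420 ∈ [9/25, 12/25) → index 1
j=4: u_4=253/420 ∈ [12/25, 21/25) → index 3
j=5: u_5=313/420 ∈ [12/25, 21/25) → index 3
j=6: u_6=373/420 ∈ [21/25, 24/25) → index 4

0 0 0 1 3 3 4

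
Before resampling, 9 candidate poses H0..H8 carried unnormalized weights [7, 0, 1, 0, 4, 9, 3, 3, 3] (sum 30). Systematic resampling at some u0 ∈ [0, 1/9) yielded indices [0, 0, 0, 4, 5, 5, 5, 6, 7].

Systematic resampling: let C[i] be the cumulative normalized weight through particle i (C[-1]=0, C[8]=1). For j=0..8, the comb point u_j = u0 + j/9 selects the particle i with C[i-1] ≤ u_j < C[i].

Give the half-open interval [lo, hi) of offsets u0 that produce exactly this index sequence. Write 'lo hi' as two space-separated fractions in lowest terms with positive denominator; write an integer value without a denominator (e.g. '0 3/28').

C = [7/30, 7/30, 4/15, 4/15, 2/5, 7/10, 4/5, 9/10, 1]
j=0 picked index 0: u0 ∈ [0, 7/30)
j=1 picked index 0: u0 ∈ [-1/9, 11/90)
j=2 picked index 0: u0 ∈ [-2/9, 1/90)
j=3 picked index 4: u0 ∈ [-1/15, 1/15)
j=4 picked index 5: u0 ∈ [-2/45, 23/90)
j=5 picked index 5: u0 ∈ [-7/45, 13/90)
j=6 picked index 5: u0 ∈ [-4/15, 1/30)
j=7 picked index 6: u0 ∈ [-7/90, 1/45)
j=8 picked index 7: u0 ∈ [-4/45, 1/90)
intersection: [0, 1/90)

0 1/90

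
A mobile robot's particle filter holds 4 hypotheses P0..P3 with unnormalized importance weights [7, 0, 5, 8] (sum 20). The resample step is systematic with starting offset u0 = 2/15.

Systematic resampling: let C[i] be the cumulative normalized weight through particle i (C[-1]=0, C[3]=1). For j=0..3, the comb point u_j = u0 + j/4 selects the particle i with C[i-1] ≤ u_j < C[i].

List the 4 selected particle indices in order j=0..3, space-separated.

C = [7/20, 7/20, 3/5, 1]
j=0: u_0=2/15 ∈ [0, 7/20) → index 0
j=1: u_1=23/60 ∈ [7/20, 3/5) → index 2
j=2: u_2=19/30 ∈ [3/5, 1) → index 3
j=3: u_3=53/60 ∈ [3/5, 1) → index 3

0 2 3 3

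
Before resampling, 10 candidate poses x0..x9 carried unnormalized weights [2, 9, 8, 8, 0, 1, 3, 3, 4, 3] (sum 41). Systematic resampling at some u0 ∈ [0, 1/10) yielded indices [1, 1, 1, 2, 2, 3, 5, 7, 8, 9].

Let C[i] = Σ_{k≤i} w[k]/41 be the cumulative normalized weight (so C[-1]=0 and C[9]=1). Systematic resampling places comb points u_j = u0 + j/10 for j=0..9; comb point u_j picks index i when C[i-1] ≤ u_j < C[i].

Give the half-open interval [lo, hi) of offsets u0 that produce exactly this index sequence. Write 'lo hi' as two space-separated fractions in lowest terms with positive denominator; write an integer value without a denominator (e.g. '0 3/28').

12/205 13/205

C = [2/41, 11/41, 19/41, 27/41, 27/41, 28/41, 31/41, 34/41, 38/41, 1]
j=0 picked index 1: u0 ∈ [2/41, 11/41)
j=1 picked index 1: u0 ∈ [-21/410, 69/410)
j=2 picked index 1: u0 ∈ [-31/205, 14/205)
j=3 picked index 2: u0 ∈ [-13/410, 67/410)
j=4 picked index 2: u0 ∈ [-27/205, 13/205)
j=5 picked index 3: u0 ∈ [-3/82, 13/82)
j=6 picked index 5: u0 ∈ [12/205, 17/205)
j=7 picked index 7: u0 ∈ [23/410, 53/410)
j=8 picked index 8: u0 ∈ [6/205, 26/205)
j=9 picked index 9: u0 ∈ [11/410, 1/10)
intersection: [12/205, 13/205)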